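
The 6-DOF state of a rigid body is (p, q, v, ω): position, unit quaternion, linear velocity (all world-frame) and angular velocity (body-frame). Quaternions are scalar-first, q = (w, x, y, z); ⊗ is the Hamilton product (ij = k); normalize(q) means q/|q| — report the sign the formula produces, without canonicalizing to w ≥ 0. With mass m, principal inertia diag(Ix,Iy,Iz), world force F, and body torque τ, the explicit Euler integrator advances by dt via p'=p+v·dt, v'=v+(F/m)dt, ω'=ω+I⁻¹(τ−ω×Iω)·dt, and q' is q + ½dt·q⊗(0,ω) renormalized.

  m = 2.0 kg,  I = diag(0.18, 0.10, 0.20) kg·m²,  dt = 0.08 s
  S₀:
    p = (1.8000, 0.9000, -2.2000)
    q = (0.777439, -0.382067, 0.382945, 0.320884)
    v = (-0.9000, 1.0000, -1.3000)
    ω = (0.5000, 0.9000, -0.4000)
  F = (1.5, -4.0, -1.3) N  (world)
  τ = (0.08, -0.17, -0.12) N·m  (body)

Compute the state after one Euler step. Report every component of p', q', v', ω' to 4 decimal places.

p' = (1.7280, 0.9800, -2.3040)
q' = (0.7757, -0.3838, 0.4108, 0.2868)
v' = (-0.8400, 0.8400, -1.3520)
ω' = (0.5516, 0.7608, -0.4336)

a = F/m = (0.7500, -2.0000, -0.6500)
new position p' = (1.7280, 0.9800, -2.3040)
v + (F/m)dt = (-0.8400, 0.8400, -1.3520)
α = I⁻¹(τ − ω×Iω) = (0.6444, -1.7400, -0.4200)
new body rate ω' = (0.5516, 0.7608, -0.4336)
Hamilton product q⊗(0,ω) = (-0.0252634, -0.0532541, 0.7073103, -0.8463084)
updated quaternion q' = (0.7757, -0.3838, 0.4108, 0.2868)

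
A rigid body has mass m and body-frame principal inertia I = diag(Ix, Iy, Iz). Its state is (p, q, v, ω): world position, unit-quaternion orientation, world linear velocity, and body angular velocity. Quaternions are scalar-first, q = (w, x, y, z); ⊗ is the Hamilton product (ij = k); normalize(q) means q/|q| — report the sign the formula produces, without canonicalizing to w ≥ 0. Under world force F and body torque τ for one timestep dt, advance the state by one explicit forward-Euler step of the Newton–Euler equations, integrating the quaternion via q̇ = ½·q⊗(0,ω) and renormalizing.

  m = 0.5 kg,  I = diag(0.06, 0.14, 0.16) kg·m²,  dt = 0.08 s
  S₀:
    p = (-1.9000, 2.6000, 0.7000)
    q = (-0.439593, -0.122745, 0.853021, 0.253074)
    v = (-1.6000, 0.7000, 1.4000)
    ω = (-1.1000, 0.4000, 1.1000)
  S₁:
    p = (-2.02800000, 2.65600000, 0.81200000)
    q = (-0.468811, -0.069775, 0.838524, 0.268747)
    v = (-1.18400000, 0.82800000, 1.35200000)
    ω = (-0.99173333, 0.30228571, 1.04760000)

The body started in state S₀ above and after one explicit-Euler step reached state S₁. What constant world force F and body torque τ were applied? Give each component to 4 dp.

rate change Δω = (0.10826667, -0.09771429, -0.05240000)
precession coupling = (0.0088, 0.1210, -0.0352)
applied torque τ = (0.0900, -0.0500, -0.1400)
velocity change Δv = (0.41600000, 0.12800000, -0.04800000)
applied force F = (2.6000, 0.8000, -0.3000)

F = (2.6000, 0.8000, -0.3000)
τ = (0.0900, -0.0500, -0.1400)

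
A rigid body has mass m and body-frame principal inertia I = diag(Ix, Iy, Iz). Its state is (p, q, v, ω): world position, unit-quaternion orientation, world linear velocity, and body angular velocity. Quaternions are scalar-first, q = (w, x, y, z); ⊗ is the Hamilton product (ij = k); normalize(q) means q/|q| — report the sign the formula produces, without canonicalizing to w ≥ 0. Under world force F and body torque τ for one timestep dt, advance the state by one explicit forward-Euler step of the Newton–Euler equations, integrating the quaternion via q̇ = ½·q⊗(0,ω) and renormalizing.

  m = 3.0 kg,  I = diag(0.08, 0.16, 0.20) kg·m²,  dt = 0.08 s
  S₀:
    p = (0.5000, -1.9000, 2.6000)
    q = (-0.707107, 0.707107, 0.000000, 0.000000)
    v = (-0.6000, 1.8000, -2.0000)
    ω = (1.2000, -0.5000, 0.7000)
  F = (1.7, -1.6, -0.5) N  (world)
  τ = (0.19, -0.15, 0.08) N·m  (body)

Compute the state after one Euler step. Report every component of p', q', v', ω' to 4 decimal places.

p' = (0.4520, -1.7560, 2.4400)
q' = (-0.7398, 0.6720, -0.0056, -0.0339)
v' = (-0.5547, 1.7573, -2.0133)
ω' = (1.4040, -0.5246, 0.7512)

(τ − ω×Iω)/I = (2.5500, -0.3075, 0.6400)
new body rate ω' = (1.4040, -0.5246, 0.7512)
q⊗(0,ω) = (-0.8485284, -0.8485284, -0.1414214, -0.8485284)
updated quaternion q' = (-0.7398, 0.6720, -0.0056, -0.0339)
p' = p + v·dt = (0.4520, -1.7560, 2.4400)
v' = v + a·dt = (-0.5547, 1.7573, -2.0133)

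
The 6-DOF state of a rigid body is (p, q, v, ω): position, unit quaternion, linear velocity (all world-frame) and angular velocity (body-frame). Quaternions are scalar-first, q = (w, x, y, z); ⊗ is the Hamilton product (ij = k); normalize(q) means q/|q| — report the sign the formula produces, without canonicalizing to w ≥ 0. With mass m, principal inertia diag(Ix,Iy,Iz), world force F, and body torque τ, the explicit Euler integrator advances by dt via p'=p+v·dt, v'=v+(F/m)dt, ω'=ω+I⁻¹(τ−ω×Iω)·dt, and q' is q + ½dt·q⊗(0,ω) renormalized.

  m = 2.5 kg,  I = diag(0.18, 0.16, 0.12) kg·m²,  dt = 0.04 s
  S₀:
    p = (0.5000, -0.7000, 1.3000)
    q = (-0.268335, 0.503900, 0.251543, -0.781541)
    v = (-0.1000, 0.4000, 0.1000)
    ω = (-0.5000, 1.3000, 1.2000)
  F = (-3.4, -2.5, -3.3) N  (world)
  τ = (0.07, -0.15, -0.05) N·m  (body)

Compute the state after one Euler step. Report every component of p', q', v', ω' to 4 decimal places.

a = (-1.3600, -1.0000, -1.3200)
new position p' = (0.4960, -0.6840, 1.3040)
new velocity v' = (-0.1544, 0.3600, 0.0472)
gyro term ω×Iω = (-0.0624, -0.0360, 0.0130)
α = I⁻¹(τ − ω×Iω) = (0.7356, -0.7125, -0.5250)
ω + α·dt = (-0.4706, 1.2715, 1.1790)
2q̇ = q⊗(0,ω) = (0.8627933, 1.4520224, -0.5627450, 0.4588395)
q' = normalize(q + ½dt·q⊗(0,ω)) = (-0.2509, 0.5326, 0.2401, -0.7718)

p' = (0.4960, -0.6840, 1.3040)
q' = (-0.2509, 0.5326, 0.2401, -0.7718)
v' = (-0.1544, 0.3600, 0.0472)
ω' = (-0.4706, 1.2715, 1.1790)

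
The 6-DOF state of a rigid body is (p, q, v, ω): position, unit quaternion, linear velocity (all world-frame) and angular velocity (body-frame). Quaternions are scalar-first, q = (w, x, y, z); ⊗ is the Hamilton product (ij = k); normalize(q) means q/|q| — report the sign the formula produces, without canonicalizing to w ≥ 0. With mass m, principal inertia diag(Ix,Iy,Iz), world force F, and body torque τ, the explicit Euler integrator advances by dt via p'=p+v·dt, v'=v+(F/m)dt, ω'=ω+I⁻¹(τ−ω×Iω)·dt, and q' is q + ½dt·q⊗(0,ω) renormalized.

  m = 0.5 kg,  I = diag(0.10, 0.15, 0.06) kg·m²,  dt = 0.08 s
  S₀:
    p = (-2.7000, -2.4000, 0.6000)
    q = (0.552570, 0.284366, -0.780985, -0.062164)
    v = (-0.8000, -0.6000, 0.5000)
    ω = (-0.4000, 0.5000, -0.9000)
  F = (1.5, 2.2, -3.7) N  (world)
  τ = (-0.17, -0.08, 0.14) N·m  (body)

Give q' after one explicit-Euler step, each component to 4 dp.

q' = (0.5699, 0.3046, -0.7580, -0.0888)

q⊗(0,ω) = (0.4482913, 0.5129405, 0.5570800, -0.6675240)
q + ½dt·q⊗(0,ω), renormalized = (0.5699, 0.3046, -0.7580, -0.0888)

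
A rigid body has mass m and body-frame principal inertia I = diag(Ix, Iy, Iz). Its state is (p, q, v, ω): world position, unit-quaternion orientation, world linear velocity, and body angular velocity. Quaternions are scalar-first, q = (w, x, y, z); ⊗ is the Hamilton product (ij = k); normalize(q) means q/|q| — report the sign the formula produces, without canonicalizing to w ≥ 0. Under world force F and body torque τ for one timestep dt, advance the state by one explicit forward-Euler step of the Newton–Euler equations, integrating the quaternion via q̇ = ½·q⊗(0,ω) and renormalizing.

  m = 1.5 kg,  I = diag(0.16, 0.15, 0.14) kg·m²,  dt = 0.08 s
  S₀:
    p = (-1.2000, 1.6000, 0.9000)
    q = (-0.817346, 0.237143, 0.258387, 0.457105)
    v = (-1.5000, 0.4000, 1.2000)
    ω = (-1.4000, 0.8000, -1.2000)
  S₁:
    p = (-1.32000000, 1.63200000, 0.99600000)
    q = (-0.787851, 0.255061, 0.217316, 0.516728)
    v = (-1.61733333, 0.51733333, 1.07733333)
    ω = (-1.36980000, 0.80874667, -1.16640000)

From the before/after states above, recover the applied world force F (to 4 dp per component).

F = (-2.2000, 2.2000, -2.3000)

velocity change Δv = (-0.11733333, 0.11733333, -0.12266667)
F = m·Δv/dt = (-2.2000, 2.2000, -2.3000)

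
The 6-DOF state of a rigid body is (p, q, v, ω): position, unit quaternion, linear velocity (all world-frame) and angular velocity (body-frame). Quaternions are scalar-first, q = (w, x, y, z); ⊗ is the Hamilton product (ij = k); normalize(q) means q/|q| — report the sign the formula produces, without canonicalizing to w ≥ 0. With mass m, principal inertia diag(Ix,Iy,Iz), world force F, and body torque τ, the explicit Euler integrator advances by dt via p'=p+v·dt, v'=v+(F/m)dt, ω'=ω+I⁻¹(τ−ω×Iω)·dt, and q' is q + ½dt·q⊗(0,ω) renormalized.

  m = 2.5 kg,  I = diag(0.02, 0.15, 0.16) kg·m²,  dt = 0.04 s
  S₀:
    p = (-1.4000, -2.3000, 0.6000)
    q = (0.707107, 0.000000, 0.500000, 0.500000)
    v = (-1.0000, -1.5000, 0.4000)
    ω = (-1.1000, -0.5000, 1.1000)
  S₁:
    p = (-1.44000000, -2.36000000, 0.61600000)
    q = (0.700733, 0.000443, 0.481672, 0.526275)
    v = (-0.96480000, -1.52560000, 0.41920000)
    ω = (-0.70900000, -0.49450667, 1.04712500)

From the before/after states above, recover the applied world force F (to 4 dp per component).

F = (2.2000, -1.6000, 1.2000)

Δv = v₁−v₀ = (0.03520000, -0.02560000, 0.01920000)
applied force F = (2.2000, -1.6000, 1.2000)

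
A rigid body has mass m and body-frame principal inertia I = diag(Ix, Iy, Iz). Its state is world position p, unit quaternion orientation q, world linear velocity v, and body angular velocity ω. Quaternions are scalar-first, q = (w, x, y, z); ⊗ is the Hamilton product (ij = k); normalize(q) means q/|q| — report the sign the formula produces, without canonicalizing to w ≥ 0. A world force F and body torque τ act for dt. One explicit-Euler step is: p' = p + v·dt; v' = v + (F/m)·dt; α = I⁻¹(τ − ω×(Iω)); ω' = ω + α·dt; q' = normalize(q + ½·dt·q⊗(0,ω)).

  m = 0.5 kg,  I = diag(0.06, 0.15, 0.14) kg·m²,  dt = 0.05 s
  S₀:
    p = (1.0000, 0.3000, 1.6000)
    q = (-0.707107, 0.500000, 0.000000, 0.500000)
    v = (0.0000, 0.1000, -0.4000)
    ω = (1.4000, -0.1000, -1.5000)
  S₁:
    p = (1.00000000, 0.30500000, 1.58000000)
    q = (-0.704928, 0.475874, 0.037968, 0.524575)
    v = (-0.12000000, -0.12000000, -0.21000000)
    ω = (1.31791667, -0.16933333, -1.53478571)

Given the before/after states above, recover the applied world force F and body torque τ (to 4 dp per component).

rate change Δω = (-0.08208333, -0.06933333, -0.03478571)
precession coupling = (-0.0015, 0.1680, -0.0126)
applied torque τ = (-0.1000, -0.0400, -0.1100)
Δv = v₁−v₀ = (-0.12000000, -0.22000000, 0.19000000)
F = m·Δv/dt = (-1.2000, -2.2000, 1.9000)

F = (-1.2000, -2.2000, 1.9000)
τ = (-0.1000, -0.0400, -0.1100)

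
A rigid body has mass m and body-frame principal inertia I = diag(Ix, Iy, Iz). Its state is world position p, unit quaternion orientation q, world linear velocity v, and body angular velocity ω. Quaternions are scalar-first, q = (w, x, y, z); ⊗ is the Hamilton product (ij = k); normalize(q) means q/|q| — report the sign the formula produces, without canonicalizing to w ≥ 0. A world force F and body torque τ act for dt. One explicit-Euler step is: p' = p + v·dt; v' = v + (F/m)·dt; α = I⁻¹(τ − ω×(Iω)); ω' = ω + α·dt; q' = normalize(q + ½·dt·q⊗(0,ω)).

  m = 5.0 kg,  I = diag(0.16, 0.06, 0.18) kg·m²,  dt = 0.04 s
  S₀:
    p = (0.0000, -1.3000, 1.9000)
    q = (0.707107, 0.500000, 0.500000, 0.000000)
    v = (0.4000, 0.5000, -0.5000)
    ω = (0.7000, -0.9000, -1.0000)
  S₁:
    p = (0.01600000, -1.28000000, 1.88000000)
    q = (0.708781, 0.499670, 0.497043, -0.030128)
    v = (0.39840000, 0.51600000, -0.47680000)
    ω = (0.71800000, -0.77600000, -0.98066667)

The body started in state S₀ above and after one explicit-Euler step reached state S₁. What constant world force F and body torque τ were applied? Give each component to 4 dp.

F = (-0.2000, 2.0000, 2.9000)
τ = (0.1800, 0.2000, 0.1500)

velocity change Δv = (-0.00160000, 0.01600000, 0.02320000)
applied force F = (-0.2000, 2.0000, 2.9000)
rate change Δω = (0.01800000, 0.12400000, 0.01933333)
gyro term ω₀×Iω₀ = (0.1080, 0.0140, 0.0630)
τ = I·(Δω/dt) + ω₀×(Iω₀) = (0.1800, 0.2000, 0.1500)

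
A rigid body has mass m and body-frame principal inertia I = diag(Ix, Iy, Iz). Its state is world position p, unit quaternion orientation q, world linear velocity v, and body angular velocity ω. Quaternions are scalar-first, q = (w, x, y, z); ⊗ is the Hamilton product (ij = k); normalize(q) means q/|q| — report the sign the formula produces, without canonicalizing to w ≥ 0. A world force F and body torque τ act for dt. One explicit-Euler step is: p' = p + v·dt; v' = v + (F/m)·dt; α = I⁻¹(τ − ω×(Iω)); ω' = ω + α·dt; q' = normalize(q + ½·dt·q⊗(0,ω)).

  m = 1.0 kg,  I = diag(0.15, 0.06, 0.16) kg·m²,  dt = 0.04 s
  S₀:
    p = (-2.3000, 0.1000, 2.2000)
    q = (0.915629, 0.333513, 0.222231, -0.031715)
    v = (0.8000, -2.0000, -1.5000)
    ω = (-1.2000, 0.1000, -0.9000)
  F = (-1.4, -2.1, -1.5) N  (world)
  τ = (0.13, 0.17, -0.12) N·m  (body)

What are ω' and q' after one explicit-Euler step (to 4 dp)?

ω' = (-1.1629, 0.2205, -0.9327)
q' = (0.9222, 0.3075, 0.2307, -0.0422)

precession coupling ω×(Iω) = (-0.0090, -0.0108, 0.0108)
α = I⁻¹(τ − ω×Iω) = (0.9267, 3.0133, -0.8175)
ω' = ω + α·dt = (-1.1629, 0.2205, -0.9327)
q⊗(0,ω) = (0.3494490, -1.2955912, 0.4297826, -0.5240376)
q' = normalize(q + ½dt·q⊗(0,ω)) = (0.9222, 0.3075, 0.2307, -0.0422)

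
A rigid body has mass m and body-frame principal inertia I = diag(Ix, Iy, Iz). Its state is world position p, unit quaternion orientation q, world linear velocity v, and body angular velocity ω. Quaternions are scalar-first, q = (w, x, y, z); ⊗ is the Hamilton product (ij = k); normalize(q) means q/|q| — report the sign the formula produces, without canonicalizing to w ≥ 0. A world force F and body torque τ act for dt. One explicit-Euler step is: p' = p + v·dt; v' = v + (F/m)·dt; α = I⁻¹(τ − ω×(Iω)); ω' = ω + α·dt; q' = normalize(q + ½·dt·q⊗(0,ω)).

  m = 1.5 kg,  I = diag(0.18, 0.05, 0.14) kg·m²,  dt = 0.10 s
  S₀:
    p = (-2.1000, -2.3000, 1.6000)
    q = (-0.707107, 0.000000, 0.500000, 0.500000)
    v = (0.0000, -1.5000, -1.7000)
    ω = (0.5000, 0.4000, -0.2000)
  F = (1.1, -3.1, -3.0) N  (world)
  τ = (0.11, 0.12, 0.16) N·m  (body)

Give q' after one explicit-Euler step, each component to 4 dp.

q' = (-0.7117, -0.0327, 0.4981, 0.4943)

Hamilton product q⊗(0,ω) = (-0.1000000, -0.6535535, -0.0328428, -0.1085786)
q + ½dt·q⊗(0,ω), renormalized = (-0.7117, -0.0327, 0.4981, 0.4943)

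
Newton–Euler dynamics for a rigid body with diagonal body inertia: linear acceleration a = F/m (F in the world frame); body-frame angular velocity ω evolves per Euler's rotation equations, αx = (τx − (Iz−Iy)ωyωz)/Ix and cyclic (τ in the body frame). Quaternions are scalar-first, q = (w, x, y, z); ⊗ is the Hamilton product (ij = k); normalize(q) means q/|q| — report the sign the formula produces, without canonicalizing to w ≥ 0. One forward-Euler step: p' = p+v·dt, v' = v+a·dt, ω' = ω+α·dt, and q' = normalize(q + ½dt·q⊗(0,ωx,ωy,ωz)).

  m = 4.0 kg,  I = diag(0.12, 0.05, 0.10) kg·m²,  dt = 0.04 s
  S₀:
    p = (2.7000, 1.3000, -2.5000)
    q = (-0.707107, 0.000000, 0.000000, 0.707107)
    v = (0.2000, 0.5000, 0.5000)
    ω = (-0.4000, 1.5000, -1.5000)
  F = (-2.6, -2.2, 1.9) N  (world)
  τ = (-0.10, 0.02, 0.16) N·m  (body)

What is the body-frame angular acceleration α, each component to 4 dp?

α = (0.1042, 0.1600, 1.1800)

gyro term ω×Iω = (-0.1125, 0.0120, 0.0420)
angular accel α = (0.1042, 0.1600, 1.1800)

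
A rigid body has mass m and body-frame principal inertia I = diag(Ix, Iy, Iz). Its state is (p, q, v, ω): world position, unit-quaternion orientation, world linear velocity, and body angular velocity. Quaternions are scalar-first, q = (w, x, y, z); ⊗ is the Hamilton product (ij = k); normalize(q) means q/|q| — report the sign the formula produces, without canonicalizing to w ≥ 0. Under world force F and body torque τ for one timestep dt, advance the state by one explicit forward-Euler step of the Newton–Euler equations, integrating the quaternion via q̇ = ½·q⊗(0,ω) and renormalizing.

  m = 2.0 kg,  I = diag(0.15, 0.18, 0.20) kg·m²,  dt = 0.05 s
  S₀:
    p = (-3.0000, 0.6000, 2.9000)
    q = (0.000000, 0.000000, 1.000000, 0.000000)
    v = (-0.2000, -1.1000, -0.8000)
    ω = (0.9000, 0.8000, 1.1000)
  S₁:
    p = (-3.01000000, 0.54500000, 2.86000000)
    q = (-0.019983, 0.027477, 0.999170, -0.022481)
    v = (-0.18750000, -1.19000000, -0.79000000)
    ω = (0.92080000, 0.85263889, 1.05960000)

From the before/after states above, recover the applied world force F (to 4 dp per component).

F = (0.5000, -3.6000, 0.4000)

Δv = v₁−v₀ = (0.01250000, -0.09000000, 0.01000000)
m·(v₁−v₀)/dt = (0.5000, -3.6000, 0.4000)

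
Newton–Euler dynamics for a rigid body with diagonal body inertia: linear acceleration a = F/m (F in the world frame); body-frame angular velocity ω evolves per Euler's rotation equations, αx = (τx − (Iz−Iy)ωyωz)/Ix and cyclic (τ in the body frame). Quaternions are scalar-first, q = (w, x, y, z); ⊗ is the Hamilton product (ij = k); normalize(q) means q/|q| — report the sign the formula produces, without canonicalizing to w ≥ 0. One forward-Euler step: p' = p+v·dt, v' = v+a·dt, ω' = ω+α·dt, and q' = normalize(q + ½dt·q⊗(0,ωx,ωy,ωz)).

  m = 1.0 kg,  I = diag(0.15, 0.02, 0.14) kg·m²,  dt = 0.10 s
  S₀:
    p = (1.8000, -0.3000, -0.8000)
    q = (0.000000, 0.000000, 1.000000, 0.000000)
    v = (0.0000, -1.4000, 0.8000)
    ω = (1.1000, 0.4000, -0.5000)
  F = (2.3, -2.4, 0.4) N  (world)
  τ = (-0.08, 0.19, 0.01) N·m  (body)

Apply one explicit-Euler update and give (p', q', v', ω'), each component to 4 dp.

p' = (1.8000, -0.4400, -0.7200)
q' = (-0.0200, -0.0249, 0.9980, -0.0549)
v' = (0.2300, -1.6400, 0.8400)
ω' = (1.0627, 1.3775, -0.4520)

p' = p + v·dt = (1.8000, -0.4400, -0.7200)
v' = v + a·dt = (0.2300, -1.6400, 0.8400)
(τ − ω×Iω)/I = (-0.3733, 9.7750, 0.4800)
ω + α·dt = (1.0627, 1.3775, -0.4520)
q⊗(0,ω) = (-0.4000000, -0.5000000, 0.0000000, -1.1000000)
q + ½dt·q⊗(0,ω), renormalized = (-0.0200, -0.0249, 0.9980, -0.0549)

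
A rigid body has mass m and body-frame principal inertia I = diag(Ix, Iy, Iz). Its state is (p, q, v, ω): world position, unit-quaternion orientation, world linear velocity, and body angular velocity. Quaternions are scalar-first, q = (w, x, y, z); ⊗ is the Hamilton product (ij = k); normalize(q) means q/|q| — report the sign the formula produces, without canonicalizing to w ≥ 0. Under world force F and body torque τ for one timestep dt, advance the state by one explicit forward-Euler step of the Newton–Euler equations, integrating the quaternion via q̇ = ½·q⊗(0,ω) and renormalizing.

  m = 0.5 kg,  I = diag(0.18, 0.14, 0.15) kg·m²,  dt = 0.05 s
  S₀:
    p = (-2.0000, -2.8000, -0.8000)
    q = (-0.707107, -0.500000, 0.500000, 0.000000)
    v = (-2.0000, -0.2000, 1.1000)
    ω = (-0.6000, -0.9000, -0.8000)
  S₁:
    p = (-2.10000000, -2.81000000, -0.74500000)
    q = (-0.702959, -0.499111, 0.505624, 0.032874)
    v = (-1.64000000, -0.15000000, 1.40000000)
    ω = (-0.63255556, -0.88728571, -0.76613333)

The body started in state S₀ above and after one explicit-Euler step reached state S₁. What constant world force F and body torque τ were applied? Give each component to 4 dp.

Δv = v₁−v₀ = (0.36000000, 0.05000000, 0.30000000)
F = m·Δv/dt = (3.6000, 0.5000, 3.0000)
ω₁ − ω₀ = (-0.03255556, 0.01271429, 0.03386667)
ω₀×(Iω₀) = (0.0072, 0.0144, -0.0216)
applied torque τ = (-0.1100, 0.0500, 0.0800)

F = (3.6000, 0.5000, 3.0000)
τ = (-0.1100, 0.0500, 0.0800)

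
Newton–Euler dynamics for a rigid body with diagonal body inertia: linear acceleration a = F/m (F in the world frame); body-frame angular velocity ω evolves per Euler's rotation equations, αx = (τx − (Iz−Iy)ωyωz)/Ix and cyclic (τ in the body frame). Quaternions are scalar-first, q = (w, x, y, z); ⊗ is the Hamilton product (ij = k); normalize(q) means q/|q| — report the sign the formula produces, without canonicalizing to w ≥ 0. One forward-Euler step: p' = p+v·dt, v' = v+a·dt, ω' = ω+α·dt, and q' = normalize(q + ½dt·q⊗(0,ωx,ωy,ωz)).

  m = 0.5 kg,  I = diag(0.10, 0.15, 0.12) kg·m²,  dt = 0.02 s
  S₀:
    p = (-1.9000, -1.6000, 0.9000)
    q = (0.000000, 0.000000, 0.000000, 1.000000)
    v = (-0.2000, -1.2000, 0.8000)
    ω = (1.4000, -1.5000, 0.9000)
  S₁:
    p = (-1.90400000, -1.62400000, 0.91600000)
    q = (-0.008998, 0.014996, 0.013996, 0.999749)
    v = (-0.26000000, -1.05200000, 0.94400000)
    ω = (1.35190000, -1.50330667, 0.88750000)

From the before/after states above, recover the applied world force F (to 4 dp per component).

velocity change Δv = (-0.06000000, 0.14800000, 0.14400000)
F = m·Δv/dt = (-1.5000, 3.7000, 3.6000)

F = (-1.5000, 3.7000, 3.6000)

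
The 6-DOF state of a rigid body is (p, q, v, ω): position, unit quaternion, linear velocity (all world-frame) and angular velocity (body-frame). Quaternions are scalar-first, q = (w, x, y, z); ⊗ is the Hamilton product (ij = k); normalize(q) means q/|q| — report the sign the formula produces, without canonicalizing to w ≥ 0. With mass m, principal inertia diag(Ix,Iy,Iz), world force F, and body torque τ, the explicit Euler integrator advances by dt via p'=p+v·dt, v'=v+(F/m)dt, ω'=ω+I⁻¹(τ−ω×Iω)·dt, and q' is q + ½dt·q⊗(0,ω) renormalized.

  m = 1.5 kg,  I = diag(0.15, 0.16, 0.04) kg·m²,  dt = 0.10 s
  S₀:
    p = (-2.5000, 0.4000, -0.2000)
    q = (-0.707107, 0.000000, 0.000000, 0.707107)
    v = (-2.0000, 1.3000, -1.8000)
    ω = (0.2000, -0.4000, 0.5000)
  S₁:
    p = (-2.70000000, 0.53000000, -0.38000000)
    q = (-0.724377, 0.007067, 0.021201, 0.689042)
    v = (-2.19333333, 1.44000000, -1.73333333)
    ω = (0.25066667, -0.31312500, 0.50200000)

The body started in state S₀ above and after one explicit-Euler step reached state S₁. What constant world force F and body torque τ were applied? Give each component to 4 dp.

F = (-2.9000, 2.1000, 1.0000)
τ = (0.1000, 0.1500, 0.0000)

rate change Δω = (0.05066667, 0.08687500, 0.00200000)
I·α + gyro = (0.1000, 0.1500, 0.0000)
v₁ − v₀ = (-0.19333333, 0.14000000, 0.06666667)
F = m·Δv/dt = (-2.9000, 2.1000, 1.0000)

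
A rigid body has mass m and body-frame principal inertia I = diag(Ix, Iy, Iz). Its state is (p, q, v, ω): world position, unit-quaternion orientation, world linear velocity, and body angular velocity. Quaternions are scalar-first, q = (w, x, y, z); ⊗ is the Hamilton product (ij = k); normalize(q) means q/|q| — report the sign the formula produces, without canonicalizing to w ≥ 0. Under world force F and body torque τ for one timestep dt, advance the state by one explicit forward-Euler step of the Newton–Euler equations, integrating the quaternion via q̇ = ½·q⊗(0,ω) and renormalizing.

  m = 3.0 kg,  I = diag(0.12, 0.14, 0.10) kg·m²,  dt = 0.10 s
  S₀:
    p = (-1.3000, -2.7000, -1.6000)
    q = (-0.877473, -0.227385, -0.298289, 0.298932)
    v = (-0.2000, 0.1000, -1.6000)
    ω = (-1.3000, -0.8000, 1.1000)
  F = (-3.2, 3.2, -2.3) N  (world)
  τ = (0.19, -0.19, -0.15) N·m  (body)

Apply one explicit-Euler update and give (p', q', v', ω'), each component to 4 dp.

p' = (-1.3200, -2.6900, -1.7600)
q' = (-0.9166, -0.1740, -0.2689, 0.2393)
v' = (-0.3067, 0.2067, -1.6767)
ω' = (-1.1710, -0.9153, 0.9292)

a = (-1.0667, 1.0667, -0.7667)
p + v·dt = (-1.3200, -2.6900, -1.7600)
new velocity v' = (-0.3067, 0.2067, -1.6767)
ω×(Iω) gyroscopic = (0.0352, -0.0286, 0.0208)
angular accel α = (1.2900, -1.1529, -1.7080)
ω' = ω + α·dt = (-1.1710, -0.9153, 0.9292)
q⊗(0,ω) = (-0.8630569, 1.0517426, 0.5634903, -1.1710880)
updated quaternion q' = (-0.9166, -0.1740, -0.2689, 0.2393)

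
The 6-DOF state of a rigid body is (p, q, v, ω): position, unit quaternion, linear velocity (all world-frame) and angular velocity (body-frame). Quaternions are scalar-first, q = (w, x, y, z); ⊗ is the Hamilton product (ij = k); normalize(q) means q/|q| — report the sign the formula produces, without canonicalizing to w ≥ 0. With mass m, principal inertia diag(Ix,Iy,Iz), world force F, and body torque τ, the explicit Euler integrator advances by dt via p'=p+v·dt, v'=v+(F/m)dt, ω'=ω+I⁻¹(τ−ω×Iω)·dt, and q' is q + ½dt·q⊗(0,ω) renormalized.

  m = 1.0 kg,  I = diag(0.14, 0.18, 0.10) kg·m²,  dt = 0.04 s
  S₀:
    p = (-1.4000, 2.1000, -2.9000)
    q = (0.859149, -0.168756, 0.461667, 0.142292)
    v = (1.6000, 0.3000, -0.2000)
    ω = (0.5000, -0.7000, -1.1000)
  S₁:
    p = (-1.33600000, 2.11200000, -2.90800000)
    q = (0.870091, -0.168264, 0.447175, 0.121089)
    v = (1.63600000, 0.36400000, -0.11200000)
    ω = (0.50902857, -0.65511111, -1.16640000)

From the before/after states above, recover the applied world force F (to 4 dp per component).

F = (0.9000, 1.6000, 2.2000)

v₁ − v₀ = (0.03600000, 0.06400000, 0.08800000)
applied force F = (0.9000, 1.6000, 2.2000)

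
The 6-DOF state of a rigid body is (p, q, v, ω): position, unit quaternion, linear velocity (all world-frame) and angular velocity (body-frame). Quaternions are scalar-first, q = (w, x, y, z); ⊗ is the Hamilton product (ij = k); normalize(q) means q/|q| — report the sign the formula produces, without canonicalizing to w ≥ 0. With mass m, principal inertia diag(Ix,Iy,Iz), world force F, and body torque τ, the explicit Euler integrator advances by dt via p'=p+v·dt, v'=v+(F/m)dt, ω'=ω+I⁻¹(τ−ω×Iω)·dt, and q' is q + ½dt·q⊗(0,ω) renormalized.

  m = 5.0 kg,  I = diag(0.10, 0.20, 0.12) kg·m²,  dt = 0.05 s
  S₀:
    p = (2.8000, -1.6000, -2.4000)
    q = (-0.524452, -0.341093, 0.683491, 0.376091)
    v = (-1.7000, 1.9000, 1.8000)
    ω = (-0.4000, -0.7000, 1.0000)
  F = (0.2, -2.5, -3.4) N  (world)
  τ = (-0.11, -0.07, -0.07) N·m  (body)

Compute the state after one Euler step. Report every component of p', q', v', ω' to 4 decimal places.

new position p' = (2.7150, -1.5050, -2.3100)
v' = v + a·dt = (-1.6980, 1.8750, 1.7660)
angular accel α = (-1.6600, -0.3900, -0.8167)
ω + α·dt = (-0.4830, -0.7195, 0.9592)
2q̇ = q⊗(0,ω) = (-0.0340845, 1.1565355, 0.5577730, -0.0122905)
q' = normalize(q + ½dt·q⊗(0,ω)) = (-0.5250, -0.3120, 0.6971, 0.3756)

p' = (2.7150, -1.5050, -2.3100)
q' = (-0.5250, -0.3120, 0.6971, 0.3756)
v' = (-1.6980, 1.8750, 1.7660)
ω' = (-0.4830, -0.7195, 0.9592)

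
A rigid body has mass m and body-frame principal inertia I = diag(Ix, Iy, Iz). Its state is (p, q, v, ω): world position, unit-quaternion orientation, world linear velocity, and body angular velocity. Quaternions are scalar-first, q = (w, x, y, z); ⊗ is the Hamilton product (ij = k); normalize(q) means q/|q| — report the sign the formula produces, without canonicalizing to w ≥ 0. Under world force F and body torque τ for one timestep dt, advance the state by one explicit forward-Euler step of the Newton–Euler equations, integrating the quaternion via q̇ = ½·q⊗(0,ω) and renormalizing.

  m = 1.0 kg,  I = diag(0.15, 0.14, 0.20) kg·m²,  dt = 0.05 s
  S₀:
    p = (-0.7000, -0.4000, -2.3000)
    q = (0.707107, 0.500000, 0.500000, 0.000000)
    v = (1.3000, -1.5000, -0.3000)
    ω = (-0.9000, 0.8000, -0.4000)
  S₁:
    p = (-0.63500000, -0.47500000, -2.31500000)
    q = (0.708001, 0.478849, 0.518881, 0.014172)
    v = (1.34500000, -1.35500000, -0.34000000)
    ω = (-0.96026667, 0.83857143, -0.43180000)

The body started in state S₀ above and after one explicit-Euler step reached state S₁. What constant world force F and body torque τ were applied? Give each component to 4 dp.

ω₁ − ω₀ = (-0.06026667, 0.03857143, -0.03180000)
precession coupling = (-0.0192, -0.0180, 0.0072)
τ = I·(Δω/dt) + ω₀×(Iω₀) = (-0.2000, 0.0900, -0.1200)
Δv = v₁−v₀ = (0.04500000, 0.14500000, -0.04000000)
F = m·Δv/dt = (0.9000, 2.9000, -0.8000)

F = (0.9000, 2.9000, -0.8000)
τ = (-0.2000, 0.0900, -0.1200)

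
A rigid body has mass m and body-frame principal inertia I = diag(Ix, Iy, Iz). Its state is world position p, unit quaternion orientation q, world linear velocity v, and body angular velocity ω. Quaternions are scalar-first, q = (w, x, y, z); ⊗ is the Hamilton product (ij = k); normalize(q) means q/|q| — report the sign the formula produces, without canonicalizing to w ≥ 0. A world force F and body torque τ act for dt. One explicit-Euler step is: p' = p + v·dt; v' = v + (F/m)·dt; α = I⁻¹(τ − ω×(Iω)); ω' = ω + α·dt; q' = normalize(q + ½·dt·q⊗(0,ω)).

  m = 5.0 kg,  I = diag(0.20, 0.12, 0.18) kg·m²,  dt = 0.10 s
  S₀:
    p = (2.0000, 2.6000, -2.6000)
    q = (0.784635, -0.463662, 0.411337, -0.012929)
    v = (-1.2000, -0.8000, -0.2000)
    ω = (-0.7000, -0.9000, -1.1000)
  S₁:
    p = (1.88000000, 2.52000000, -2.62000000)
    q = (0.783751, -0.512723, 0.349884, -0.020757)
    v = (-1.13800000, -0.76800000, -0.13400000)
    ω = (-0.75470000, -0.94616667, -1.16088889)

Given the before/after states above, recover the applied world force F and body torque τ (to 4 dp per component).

v₁ − v₀ = (0.06200000, 0.03200000, 0.06600000)
applied force F = (3.1000, 1.6000, 3.3000)
Δω = ω₁−ω₀ = (-0.05470000, -0.04616667, -0.06088889)
ω₀×(Iω₀) = (0.0594, 0.0154, -0.0504)
applied torque τ = (-0.0500, -0.0400, -0.1600)

F = (3.1000, 1.6000, 3.3000)
τ = (-0.0500, -0.0400, -0.1600)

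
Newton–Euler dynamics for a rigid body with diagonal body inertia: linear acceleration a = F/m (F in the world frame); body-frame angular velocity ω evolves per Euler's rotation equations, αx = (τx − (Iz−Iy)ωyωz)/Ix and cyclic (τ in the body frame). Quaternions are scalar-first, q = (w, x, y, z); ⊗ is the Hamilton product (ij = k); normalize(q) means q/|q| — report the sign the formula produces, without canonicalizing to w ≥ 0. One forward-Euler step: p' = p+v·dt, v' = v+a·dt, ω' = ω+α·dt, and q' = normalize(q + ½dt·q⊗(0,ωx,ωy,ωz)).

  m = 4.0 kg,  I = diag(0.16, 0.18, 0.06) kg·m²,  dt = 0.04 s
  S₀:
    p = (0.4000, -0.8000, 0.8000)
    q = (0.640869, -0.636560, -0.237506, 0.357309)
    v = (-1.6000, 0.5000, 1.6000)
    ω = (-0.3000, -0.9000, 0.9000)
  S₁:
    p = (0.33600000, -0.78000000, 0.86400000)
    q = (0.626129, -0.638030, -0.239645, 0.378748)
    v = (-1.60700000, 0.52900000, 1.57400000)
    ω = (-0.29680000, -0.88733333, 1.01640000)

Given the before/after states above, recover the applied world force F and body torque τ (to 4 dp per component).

F = (-0.7000, 2.9000, -2.6000)
τ = (0.1100, 0.0300, 0.1800)

Δv = v₁−v₀ = (-0.00700000, 0.02900000, -0.02600000)
m·(v₁−v₀)/dt = (-0.7000, 2.9000, -2.6000)
Δω = ω₁−ω₀ = (0.00320000, 0.01266667, 0.11640000)
ω₀×(Iω₀) = (0.0972, -0.0270, 0.0054)
applied torque τ = (0.1100, 0.0300, 0.1800)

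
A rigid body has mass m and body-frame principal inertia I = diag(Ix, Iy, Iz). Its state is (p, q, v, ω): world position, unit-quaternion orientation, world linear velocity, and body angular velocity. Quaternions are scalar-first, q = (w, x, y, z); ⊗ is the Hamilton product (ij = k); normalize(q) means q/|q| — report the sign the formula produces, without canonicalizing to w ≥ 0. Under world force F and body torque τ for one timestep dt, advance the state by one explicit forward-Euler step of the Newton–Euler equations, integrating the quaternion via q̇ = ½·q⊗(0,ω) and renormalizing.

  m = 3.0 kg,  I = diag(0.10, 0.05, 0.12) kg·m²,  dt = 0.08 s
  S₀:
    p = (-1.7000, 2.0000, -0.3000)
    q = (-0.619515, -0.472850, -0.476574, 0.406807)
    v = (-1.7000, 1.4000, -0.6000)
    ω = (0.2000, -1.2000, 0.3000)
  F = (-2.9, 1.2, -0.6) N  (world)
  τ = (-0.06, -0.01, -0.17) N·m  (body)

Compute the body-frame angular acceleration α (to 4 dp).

ω×(Iω) gyroscopic = (-0.0252, -0.0012, 0.0120)
angular accel α = (-0.3480, -0.1760, -1.5167)

α = (-0.3480, -0.1760, -1.5167)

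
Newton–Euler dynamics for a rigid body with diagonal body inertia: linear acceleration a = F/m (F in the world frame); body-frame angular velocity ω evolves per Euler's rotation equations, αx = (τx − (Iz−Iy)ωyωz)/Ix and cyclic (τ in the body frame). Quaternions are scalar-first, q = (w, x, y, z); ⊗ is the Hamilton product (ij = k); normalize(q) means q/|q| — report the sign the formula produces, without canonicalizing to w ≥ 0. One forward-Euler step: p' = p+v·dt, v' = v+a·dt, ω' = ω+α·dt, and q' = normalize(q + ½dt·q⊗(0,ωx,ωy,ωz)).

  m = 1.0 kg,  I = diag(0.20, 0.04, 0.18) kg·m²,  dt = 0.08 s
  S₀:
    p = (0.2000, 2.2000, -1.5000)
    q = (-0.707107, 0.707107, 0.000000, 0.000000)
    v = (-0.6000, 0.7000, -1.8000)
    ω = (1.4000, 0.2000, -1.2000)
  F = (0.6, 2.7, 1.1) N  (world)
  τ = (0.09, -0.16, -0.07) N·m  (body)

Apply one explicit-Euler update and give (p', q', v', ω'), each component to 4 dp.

p' = (0.1520, 2.2560, -1.6440)
q' = (-0.7447, 0.6657, 0.0282, 0.0395)
v' = (-0.5520, 0.9160, -1.7120)
ω' = (1.4494, -0.0528, -1.2112)

linear accel F/m = (0.6000, 2.7000, 1.1000)
p' = p + v·dt = (0.1520, 2.2560, -1.6440)
v + (F/m)dt = (-0.5520, 0.9160, -1.7120)
(τ − ω×Iω)/I = (0.6180, -3.1600, -0.1400)
ω + α·dt = (1.4494, -0.0528, -1.2112)
q⊗(0,ω) = (-0.9899498, -0.9899498, 0.7071070, 0.9899498)
q + ½dt·q⊗(0,ω), renormalized = (-0.7447, 0.6657, 0.0282, 0.0395)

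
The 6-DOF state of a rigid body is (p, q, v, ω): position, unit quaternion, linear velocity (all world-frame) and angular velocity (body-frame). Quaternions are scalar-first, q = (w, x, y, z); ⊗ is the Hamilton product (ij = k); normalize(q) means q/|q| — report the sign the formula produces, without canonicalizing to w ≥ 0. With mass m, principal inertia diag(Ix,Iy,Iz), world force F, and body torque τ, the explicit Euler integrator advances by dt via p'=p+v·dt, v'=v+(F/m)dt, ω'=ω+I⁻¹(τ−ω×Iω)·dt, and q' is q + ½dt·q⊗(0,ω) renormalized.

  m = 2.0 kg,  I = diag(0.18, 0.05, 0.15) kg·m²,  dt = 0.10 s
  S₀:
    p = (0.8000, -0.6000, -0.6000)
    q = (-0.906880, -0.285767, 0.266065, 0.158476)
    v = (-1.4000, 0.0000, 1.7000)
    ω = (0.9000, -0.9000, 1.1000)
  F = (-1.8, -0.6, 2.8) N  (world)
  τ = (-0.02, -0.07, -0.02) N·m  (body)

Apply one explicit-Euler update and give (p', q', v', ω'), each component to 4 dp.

p' = (0.6600, -0.6000, -0.4300)
q' = (-0.8876, -0.3037, 0.3286, 0.1091)
v' = (-1.4900, -0.0300, 1.8400)
ω' = (0.9439, -1.0994, 1.0165)

angular accel α = (0.4389, -1.9940, -0.8353)
ω' = ω + α·dt = (0.9439, -1.0994, 1.0165)
q⊗(0,ω) = (0.3223252, -0.3808921, 1.2731641, -0.9798362)
q' = normalize(q + ½dt·q⊗(0,ω)) = (-0.8876, -0.3037, 0.3286, 0.1091)
a = (-0.9000, -0.3000, 1.4000)
p + v·dt = (0.6600, -0.6000, -0.4300)
v' = v + a·dt = (-1.4900, -0.0300, 1.8400)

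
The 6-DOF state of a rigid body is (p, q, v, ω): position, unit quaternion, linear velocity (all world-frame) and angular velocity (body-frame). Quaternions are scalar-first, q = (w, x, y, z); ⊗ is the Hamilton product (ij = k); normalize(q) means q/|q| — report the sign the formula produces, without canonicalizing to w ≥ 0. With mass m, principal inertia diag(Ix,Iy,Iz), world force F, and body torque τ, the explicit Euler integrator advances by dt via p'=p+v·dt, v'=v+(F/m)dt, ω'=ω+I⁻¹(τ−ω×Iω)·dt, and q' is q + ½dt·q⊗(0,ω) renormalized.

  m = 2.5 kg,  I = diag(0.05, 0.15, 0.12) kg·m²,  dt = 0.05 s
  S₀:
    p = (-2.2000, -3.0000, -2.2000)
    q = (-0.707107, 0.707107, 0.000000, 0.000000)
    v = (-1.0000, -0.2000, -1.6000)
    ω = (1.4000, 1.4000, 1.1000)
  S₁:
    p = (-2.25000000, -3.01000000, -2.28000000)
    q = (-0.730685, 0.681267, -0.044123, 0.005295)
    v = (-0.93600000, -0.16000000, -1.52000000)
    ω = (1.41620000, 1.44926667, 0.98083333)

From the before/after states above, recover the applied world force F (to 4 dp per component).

velocity change Δv = (0.06400000, 0.04000000, 0.08000000)
m·(v₁−v₀)/dt = (3.2000, 2.0000, 4.0000)

F = (3.2000, 2.0000, 4.0000)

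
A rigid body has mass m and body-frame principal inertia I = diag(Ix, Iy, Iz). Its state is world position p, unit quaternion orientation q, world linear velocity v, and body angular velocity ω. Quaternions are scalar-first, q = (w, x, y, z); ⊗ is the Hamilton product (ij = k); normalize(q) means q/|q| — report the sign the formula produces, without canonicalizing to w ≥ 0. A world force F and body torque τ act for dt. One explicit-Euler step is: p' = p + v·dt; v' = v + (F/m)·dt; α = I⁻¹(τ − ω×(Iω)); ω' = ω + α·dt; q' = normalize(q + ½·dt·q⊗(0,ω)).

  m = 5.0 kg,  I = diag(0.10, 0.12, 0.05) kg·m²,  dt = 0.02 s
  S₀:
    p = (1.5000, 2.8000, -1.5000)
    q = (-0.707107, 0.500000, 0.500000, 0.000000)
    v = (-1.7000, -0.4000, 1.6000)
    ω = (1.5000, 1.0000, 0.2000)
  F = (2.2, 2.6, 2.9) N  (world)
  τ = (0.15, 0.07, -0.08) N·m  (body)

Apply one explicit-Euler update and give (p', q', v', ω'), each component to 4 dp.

precession coupling ω×(Iω) = (-0.0140, 0.0150, 0.0300)
angular accel α = (1.6400, 0.4583, -2.2000)
ω' = ω + α·dt = (1.5328, 1.0092, 0.1560)
Hamilton product q⊗(0,ω) = (-1.2500000, -0.9606605, -0.8071070, -0.3914214)
q + ½dt·q⊗(0,ω), renormalized = (-0.7195, 0.4903, 0.4918, -0.0039)
linear accel F/m = (0.4400, 0.5200, 0.5800)
new position p' = (1.4660, 2.7920, -1.4680)
v + (F/m)dt = (-1.6912, -0.3896, 1.6116)

p' = (1.4660, 2.7920, -1.4680)
q' = (-0.7195, 0.4903, 0.4918, -0.0039)
v' = (-1.6912, -0.3896, 1.6116)
ω' = (1.5328, 1.0092, 0.1560)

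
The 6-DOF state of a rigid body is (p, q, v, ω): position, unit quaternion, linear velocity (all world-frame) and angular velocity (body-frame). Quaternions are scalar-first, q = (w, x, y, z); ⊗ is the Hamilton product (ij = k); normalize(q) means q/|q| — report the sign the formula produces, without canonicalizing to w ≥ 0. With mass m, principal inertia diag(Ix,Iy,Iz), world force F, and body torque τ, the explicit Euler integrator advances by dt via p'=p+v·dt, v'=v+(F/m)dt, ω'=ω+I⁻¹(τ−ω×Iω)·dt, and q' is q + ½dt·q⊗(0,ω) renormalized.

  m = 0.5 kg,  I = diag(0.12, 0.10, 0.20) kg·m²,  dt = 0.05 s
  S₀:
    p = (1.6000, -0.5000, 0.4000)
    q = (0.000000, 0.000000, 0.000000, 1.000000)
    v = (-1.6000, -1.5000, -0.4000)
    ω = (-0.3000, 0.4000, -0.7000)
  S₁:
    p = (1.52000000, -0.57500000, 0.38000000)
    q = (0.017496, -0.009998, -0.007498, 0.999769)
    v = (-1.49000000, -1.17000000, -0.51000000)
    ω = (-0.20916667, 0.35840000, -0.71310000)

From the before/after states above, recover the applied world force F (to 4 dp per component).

F = (1.1000, 3.3000, -1.1000)

velocity change Δv = (0.11000000, 0.33000000, -0.11000000)
applied force F = (1.1000, 3.3000, -1.1000)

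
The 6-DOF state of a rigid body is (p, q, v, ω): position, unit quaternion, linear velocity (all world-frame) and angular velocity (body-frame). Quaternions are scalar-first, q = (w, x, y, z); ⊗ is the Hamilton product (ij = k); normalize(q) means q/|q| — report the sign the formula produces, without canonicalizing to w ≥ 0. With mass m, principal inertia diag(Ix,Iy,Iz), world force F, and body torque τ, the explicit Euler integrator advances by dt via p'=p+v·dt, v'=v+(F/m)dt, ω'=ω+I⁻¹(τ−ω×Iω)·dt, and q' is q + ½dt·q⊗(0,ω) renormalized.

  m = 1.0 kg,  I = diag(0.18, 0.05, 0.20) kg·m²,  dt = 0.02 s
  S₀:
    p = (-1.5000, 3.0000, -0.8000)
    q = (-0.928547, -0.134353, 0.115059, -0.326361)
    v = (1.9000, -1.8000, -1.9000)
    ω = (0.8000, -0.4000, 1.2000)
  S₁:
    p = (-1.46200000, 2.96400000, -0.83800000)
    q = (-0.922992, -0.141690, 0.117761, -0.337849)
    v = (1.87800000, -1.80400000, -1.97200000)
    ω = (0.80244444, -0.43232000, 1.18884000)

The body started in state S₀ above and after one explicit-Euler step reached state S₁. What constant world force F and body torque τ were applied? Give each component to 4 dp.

v₁ − v₀ = (-0.02200000, -0.00400000, -0.07200000)
applied force F = (-1.1000, -0.2000, -3.6000)
rate change Δω = (0.00244444, -0.03232000, -0.01116000)
I·α + gyro = (-0.0500, -0.1000, -0.0700)

F = (-1.1000, -0.2000, -3.6000)
τ = (-0.0500, -0.1000, -0.0700)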